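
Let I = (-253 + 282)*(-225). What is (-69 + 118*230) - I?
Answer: 33596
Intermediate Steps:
I = -6525 (I = 29*(-225) = -6525)
(-69 + 118*230) - I = (-69 + 118*230) - 1*(-6525) = (-69 + 27140) + 6525 = 27071 + 6525 = 33596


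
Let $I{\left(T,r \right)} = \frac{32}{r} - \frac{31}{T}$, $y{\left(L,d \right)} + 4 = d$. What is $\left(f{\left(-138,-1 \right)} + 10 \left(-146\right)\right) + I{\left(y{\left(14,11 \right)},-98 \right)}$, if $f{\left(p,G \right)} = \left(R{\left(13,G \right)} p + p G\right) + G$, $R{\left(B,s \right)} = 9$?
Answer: $- \frac{125918}{49} \approx -2569.8$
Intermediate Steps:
$y{\left(L,d \right)} = -4 + d$
$I{\left(T,r \right)} = - \frac{31}{T} + \frac{32}{r}$
$f{\left(p,G \right)} = G + 9 p + G p$ ($f{\left(p,G \right)} = \left(9 p + p G\right) + G = \left(9 p + G p\right) + G = G + 9 p + G p$)
$\left(f{\left(-138,-1 \right)} + 10 \left(-146\right)\right) + I{\left(y{\left(14,11 \right)},-98 \right)} = \left(\left(-1 + 9 \left(-138\right) - -138\right) + 10 \left(-146\right)\right) + \left(- \frac{31}{-4 + 11} + \frac{32}{-98}\right) = \left(\left(-1 - 1242 + 138\right) - 1460\right) + \left(- \frac{31}{7} + 32 \left(- \frac{1}{98}\right)\right) = \left(-1105 - 1460\right) - \frac{233}{49} = -2565 - \frac{233}{49} = - \frac{125918}{49}$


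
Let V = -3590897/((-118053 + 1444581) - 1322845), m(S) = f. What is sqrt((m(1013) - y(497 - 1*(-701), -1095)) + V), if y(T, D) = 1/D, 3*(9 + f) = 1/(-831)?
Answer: I*sqrt(1227955789876310368930)/1117109145 ≈ 31.369*I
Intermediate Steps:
f = -22438/2493 (f = -9 + (1/3)/(-831) = -9 + (1/3)*(-1/831) = -9 - 1/2493 = -22438/2493 ≈ -9.0004)
m(S) = -22438/2493
V = -3590897/3683 (V = -3590897/(1326528 - 1322845) = -3590897/3683 ≈ -974.99)
sqrt((m(1013) - y(497 - 1*(-701), -1095)) + V) = sqrt((-22438/2493 - 1/(-1095)) - 3590897/3683) = sqrt((-22438/2493 - 1*(-1/1095)) - 3590897/3683) = sqrt((-22438/2493 + 1/1095) - 3590897/3683) = sqrt(-8189039/909945 - 3590897/3683) = sqrt(-3297679001302/3351327435) = I*sqrt(1227955789876310368930)/1117109145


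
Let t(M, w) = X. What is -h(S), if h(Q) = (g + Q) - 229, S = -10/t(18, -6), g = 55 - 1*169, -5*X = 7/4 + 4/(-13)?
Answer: 925/3 ≈ 308.33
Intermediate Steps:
X = -15/52 (X = -(7/4 + 4/(-13))/5 = -(7*(¼) + 4*(-1/13))/5 = -(7/4 - 4/13)/5 = -⅕*75/52 = -15/52 ≈ -0.28846)
g = -114 (g = 55 - 169 = -114)
t(M, w) = -15/52
S = 104/3 (S = -10/(-15/52) = -10*(-52/15) = 104/3 ≈ 34.667)
h(Q) = -343 + Q (h(Q) = (-114 + Q) - 229 = -343 + Q)
-h(S) = -(-343 + 104/3) = -1*(-925/3) = 925/3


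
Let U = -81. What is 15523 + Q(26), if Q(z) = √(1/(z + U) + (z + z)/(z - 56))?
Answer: 15523 + 17*I*√165/165 ≈ 15523.0 + 1.3234*I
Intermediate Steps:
Q(z) = √(1/(-81 + z) + 2*z/(-56 + z)) (Q(z) = √(1/(z - 81) + (z + z)/(z - 56)) = √(1/(-81 + z) + (2*z)/(-56 + z)) = √(1/(-81 + z) + 2*z/(-56 + z)))
15523 + Q(26) = 15523 + √((-56 + 26 + 2*26*(-81 + 26))/((-81 + 26)*(-56 + 26))) = 15523 + √((-56 + 26 + 2*26*(-55))/(-55*(-30))) = 15523 + √(-1/55*(-1/30)*(-56 + 26 - 2860)) = 15523 + √(-1/55*(-1/30)*(-2890)) = 15523 + √(-289/165) = 15523 + 17*I*√165/165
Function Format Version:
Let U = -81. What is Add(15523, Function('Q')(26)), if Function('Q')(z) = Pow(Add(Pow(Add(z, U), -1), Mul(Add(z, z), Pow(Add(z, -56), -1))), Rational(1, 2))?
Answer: Add(15523, Mul(Rational(17, 165), I, Pow(165, Rational(1, 2)))) ≈ Add(15523., Mul(1.3234, I))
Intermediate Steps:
Function('Q')(z) = Pow(Add(Pow(Add(-81, z), -1), Mul(2, z, Pow(Add(-56, z), -1))), Rational(1, 2)) (Function('Q')(z) = Pow(Add(Pow(Add(z, -81), -1), Mul(Add(z, z), Pow(Add(z, -56), -1))), Rational(1, 2)) = Pow(Add(Pow(Add(-81, z), -1), Mul(Mul(2, z), Pow(Add(-56, z), -1))), Rational(1, 2)) = Pow(Add(Pow(Add(-81, z), -1), Mul(2, z, Pow(Add(-56, z), -1))), Rational(1, 2)))
Add(15523, Function('Q')(26)) = Add(15523, Pow(Mul(Pow(Add(-81, 26), -1), Pow(Add(-56, 26), -1), Add(-56, 26, Mul(2, 26, Add(-81, 26)))), Rational(1, 2))) = Add(15523, Pow(Mul(Pow(-55, -1), Pow(-30, -1), Add(-56, 26, Mul(2, 26, -55))), Rational(1, 2))) = Add(15523, Pow(Mul(Rational(-1, 55), Rational(-1, 30), Add(-56, 26, -2860)), Rational(1, 2))) = Add(15523, Pow(Mul(Rational(-1, 55), Rational(-1, 30), -2890), Rational(1, 2))) = Add(15523, Pow(Rational(-289, 165), Rational(1, 2))) = Add(15523, Mul(Rational(17, 165), I, Pow(165, Rational(1, 2))))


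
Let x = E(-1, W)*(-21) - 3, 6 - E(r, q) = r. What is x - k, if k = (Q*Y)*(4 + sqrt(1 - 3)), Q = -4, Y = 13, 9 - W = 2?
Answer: 58 + 52*I*sqrt(2) ≈ 58.0 + 73.539*I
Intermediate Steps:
W = 7 (W = 9 - 1*2 = 9 - 2 = 7)
E(r, q) = 6 - r
x = -150 (x = (6 - 1*(-1))*(-21) - 3 = (6 + 1)*(-21) - 3 = 7*(-21) - 3 = -147 - 3 = -150)
k = -208 - 52*I*sqrt(2) (k = (-4*13)*(4 + sqrt(1 - 3)) = -52*(4 + sqrt(-2)) = -52*(4 + I*sqrt(2)) = -208 - 52*I*sqrt(2) ≈ -208.0 - 73.539*I)
x - k = -150 - (-208 - 52*I*sqrt(2)) = -150 + (208 + 52*I*sqrt(2)) = 58 + 52*I*sqrt(2)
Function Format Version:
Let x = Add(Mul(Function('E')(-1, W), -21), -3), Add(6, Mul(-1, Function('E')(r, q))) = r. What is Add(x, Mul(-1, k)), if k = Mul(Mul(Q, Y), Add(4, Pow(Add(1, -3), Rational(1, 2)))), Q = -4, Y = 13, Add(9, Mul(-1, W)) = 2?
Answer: Add(58, Mul(52, I, Pow(2, Rational(1, 2)))) ≈ Add(58.000, Mul(73.539, I))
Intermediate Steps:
W = 7 (W = Add(9, Mul(-1, 2)) = Add(9, -2) = 7)
Function('E')(r, q) = Add(6, Mul(-1, r))
x = -150 (x = Add(Mul(Add(6, Mul(-1, -1)), -21), -3) = Add(Mul(Add(6, 1), -21), -3) = Add(Mul(7, -21), -3) = Add(-147, -3) = -150)
k = Add(-208, Mul(-52, I, Pow(2, Rational(1, 2)))) (k = Mul(Mul(-4, 13), Add(4, Pow(Add(1, -3), Rational(1, 2)))) = Mul(-52, Add(4, Pow(-2, Rational(1, 2)))) = Mul(-52, Add(4, Mul(I, Pow(2, Rational(1, 2))))) = Add(-208, Mul(-52, I, Pow(2, Rational(1, 2)))) ≈ Add(-208.00, Mul(-73.539, I)))
Add(x, Mul(-1, k)) = Add(-150, Mul(-1, Add(-208, Mul(-52, I, Pow(2, Rational(1, 2)))))) = Add(-150, Add(208, Mul(52, I, Pow(2, Rational(1, 2))))) = Add(58, Mul(52, I, Pow(2, Rational(1, 2))))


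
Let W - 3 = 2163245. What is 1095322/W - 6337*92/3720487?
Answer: 1406974512411/4024168030888 ≈ 0.34963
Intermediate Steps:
W = 2163248 (W = 3 + 2163245 = 2163248)
1095322/W - 6337*92/3720487 = 1095322/2163248 - 6337*92/3720487 = 1095322*(1/2163248) - 583004*1/3720487 = 547661/1081624 - 583004/3720487 = 1406974512411/4024168030888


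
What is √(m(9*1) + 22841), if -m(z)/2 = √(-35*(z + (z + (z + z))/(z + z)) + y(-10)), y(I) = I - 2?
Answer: √(22841 - I*√1518) ≈ 151.13 - 0.129*I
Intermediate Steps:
y(I) = -2 + I
m(z) = -2*√(-129/2 - 35*z) (m(z) = -2*√(-35*(z + (z + (z + z))/(z + z)) + (-2 - 10)) = -2*√(-35*(z + (z + 2*z)/((2*z))) - 12) = -2*√(-35*(z + (3*z)*(1/(2*z))) - 12) = -2*√(-35*(z + 3/2) - 12) = -2*√(-35*(3/2 + z) - 12) = -2*√((-105/2 - 35*z) - 12) = -2*√(-129/2 - 35*z))
√(m(9*1) + 22841) = √(-√(-258 - 1260) + 22841) = √(-√(-1518) + 22841) = √(-I*√1518 + 22841) = √(22841 - I*√1518)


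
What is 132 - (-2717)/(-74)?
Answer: 7051/74 ≈ 95.284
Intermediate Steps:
132 - (-2717)/(-74) = 132 - (-2717)*(-1)/74 = 132 - 19*143/74 = 132 - 2717/74 = 7051/74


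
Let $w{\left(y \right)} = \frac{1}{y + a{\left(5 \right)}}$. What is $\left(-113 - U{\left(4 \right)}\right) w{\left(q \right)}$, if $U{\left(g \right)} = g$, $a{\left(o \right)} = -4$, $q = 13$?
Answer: $-13$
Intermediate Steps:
$w{\left(y \right)} = \frac{1}{-4 + y}$ ($w{\left(y \right)} = \frac{1}{y - 4} = \frac{1}{-4 + y}$)
$\left(-113 - U{\left(4 \right)}\right) w{\left(q \right)} = \frac{-113 - 4}{-4 + 13} = \frac{-113 - 4}{9} = \left(-117\right) \frac{1}{9} = -13$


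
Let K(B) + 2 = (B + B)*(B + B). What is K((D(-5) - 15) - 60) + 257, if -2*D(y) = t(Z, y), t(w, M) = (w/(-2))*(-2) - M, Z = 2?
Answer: 24904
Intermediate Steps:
t(w, M) = w - M (t(w, M) = (w*(-½))*(-2) - M = -w/2*(-2) - M = w - M)
D(y) = -1 + y/2 (D(y) = -(2 - y)/2 = -1 + y/2)
K(B) = -2 + 4*B² (K(B) = -2 + (B + B)*(B + B) = -2 + (2*B)*(2*B) = -2 + 4*B²)
K((D(-5) - 15) - 60) + 257 = (-2 + 4*(((-1 + (½)*(-5)) - 15) - 60)²) + 257 = (-2 + 4*(((-1 - 5/2) - 15) - 60)²) + 257 = (-2 + 4*((-7/2 - 15) - 60)²) + 257 = (-2 + 4*(-37/2 - 60)²) + 257 = (-2 + 4*(-157/2)²) + 257 = (-2 + 4*(24649/4)) + 257 = (-2 + 24649) + 257 = 24647 + 257 = 24904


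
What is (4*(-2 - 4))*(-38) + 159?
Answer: 1071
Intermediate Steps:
(4*(-2 - 4))*(-38) + 159 = (4*(-6))*(-38) + 159 = -24*(-38) + 159 = 912 + 159 = 1071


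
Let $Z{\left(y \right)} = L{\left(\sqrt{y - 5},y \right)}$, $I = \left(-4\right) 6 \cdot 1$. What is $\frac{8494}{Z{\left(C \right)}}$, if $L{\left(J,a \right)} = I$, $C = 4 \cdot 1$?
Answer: $- \frac{4247}{12} \approx -353.92$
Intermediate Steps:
$C = 4$
$I = -24$ ($I = \left(-24\right) 1 = -24$)
$L{\left(J,a \right)} = -24$
$Z{\left(y \right)} = -24$
$\frac{8494}{Z{\left(C \right)}} = \frac{8494}{-24} = 8494 \left(- \frac{1}{24}\right) = - \frac{4247}{12}$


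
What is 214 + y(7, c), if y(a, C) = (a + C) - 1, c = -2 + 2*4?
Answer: 226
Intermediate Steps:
c = 6 (c = -2 + 8 = 6)
y(a, C) = -1 + C + a (y(a, C) = (C + a) - 1 = -1 + C + a)
214 + y(7, c) = 214 + (-1 + 6 + 7) = 214 + 12 = 226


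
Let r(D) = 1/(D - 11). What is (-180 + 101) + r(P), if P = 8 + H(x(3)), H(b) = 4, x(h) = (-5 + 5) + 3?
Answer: -78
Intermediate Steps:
x(h) = 3 (x(h) = 0 + 3 = 3)
P = 12 (P = 8 + 4 = 12)
r(D) = 1/(-11 + D)
(-180 + 101) + r(P) = (-180 + 101) + 1/(-11 + 12) = -79 + 1/1 = -79 + 1 = -78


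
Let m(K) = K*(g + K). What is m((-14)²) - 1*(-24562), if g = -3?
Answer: 62390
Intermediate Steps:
m(K) = K*(-3 + K)
m((-14)²) - 1*(-24562) = (-14)²*(-3 + (-14)²) - 1*(-24562) = 196*(-3 + 196) + 24562 = 196*193 + 24562 = 37828 + 24562 = 62390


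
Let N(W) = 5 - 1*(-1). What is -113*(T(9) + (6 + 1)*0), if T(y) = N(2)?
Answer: -678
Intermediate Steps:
N(W) = 6 (N(W) = 5 + 1 = 6)
T(y) = 6
-113*(T(9) + (6 + 1)*0) = -113*(6 + (6 + 1)*0) = -113*(6 + 7*0) = -113*(6 + 0) = -113*6 = -678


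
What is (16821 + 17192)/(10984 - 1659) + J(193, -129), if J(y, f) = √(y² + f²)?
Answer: 34013/9325 + √53890 ≈ 235.79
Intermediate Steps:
J(y, f) = √(f² + y²)
(16821 + 17192)/(10984 - 1659) + J(193, -129) = (16821 + 17192)/(10984 - 1659) + √((-129)² + 193²) = 34013/9325 + √(16641 + 37249) = 34013*(1/9325) + √53890 = 34013/9325 + √53890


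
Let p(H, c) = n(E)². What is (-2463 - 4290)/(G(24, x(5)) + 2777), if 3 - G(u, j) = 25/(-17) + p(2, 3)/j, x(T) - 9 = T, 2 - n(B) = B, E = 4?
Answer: -803607/330961 ≈ -2.4281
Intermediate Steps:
n(B) = 2 - B
x(T) = 9 + T
p(H, c) = 4 (p(H, c) = (2 - 1*4)² = (2 - 4)² = (-2)² = 4)
G(u, j) = 76/17 - 4/j (G(u, j) = 3 - (25/(-17) + 4/j) = 3 - (25*(-1/17) + 4/j) = 3 - (-25/17 + 4/j) = 3 + (25/17 - 4/j) = 76/17 - 4/j)
(-2463 - 4290)/(G(24, x(5)) + 2777) = (-2463 - 4290)/((76/17 - 4/(9 + 5)) + 2777) = -6753/((76/17 - 4/14) + 2777) = -6753/((76/17 - 4*1/14) + 2777) = -6753/((76/17 - 2/7) + 2777) = -6753/(498/119 + 2777) = -6753/330961/119 = -6753*119/330961 = -803607/330961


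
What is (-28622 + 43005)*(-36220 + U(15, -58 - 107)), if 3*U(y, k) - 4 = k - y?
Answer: -1565388188/3 ≈ -5.2180e+8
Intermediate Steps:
U(y, k) = 4/3 - y/3 + k/3 (U(y, k) = 4/3 + (k - y)/3 = 4/3 + (-y/3 + k/3) = 4/3 - y/3 + k/3)
(-28622 + 43005)*(-36220 + U(15, -58 - 107)) = (-28622 + 43005)*(-36220 + (4/3 - ⅓*15 + (-58 - 107)/3)) = 14383*(-36220 + (4/3 - 5 + (⅓)*(-165))) = 14383*(-36220 + (4/3 - 5 - 55)) = 14383*(-36220 - 176/3) = 14383*(-108836/3) = -1565388188/3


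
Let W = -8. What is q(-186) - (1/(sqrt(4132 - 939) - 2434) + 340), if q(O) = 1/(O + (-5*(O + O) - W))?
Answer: -3386184681289/9959396166 + sqrt(3193)/5921163 ≈ -340.00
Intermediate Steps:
q(O) = 1/(8 - 9*O) (q(O) = 1/(O + (-5*(O + O) - 1*(-8))) = 1/(O + (-10*O + 8)) = 1/(O + (8 - 10*O)) = 1/(8 - 9*O))
q(-186) - (1/(sqrt(4132 - 939) - 2434) + 340) = -1/(-8 + 9*(-186)) - (1/(sqrt(4132 - 939) - 2434) + 340) = -1/(-8 - 1674) - (1/(sqrt(3193) - 2434) + 340) = -1/(-1682) - (1/(-2434 + sqrt(3193)) + 340) = -1*(-1/1682) - (340 + 1/(-2434 + sqrt(3193))) = 1/1682 + (-340 - 1/(-2434 + sqrt(3193))) = -571879/1682 - 1/(-2434 + sqrt(3193))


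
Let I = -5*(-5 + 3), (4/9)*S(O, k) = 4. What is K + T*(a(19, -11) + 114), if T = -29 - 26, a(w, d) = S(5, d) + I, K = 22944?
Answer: 15629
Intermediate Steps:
S(O, k) = 9 (S(O, k) = (9/4)*4 = 9)
I = 10 (I = -5*(-2) = 10)
a(w, d) = 19 (a(w, d) = 9 + 10 = 19)
T = -55
K + T*(a(19, -11) + 114) = 22944 - 55*(19 + 114) = 22944 - 55*133 = 22944 - 7315 = 15629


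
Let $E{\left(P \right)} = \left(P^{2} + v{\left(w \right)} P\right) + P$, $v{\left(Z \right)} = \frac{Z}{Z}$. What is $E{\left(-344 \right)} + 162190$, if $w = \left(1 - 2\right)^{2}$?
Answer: $279838$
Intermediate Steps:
$w = 1$ ($w = \left(-1\right)^{2} = 1$)
$v{\left(Z \right)} = 1$
$E{\left(P \right)} = P^{2} + 2 P$ ($E{\left(P \right)} = \left(P^{2} + 1 P\right) + P = \left(P^{2} + P\right) + P = \left(P + P^{2}\right) + P = P^{2} + 2 P$)
$E{\left(-344 \right)} + 162190 = - 344 \left(2 - 344\right) + 162190 = \left(-344\right) \left(-342\right) + 162190 = 117648 + 162190 = 279838$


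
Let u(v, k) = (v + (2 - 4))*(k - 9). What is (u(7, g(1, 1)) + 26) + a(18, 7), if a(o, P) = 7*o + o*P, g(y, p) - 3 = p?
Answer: 253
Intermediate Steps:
g(y, p) = 3 + p
a(o, P) = 7*o + P*o
u(v, k) = (-9 + k)*(-2 + v) (u(v, k) = (v - 2)*(-9 + k) = (-2 + v)*(-9 + k) = (-9 + k)*(-2 + v))
(u(7, g(1, 1)) + 26) + a(18, 7) = ((18 - 9*7 - 2*(3 + 1) + (3 + 1)*7) + 26) + 18*(7 + 7) = ((18 - 63 - 2*4 + 4*7) + 26) + 18*14 = ((18 - 63 - 8 + 28) + 26) + 252 = (-25 + 26) + 252 = 1 + 252 = 253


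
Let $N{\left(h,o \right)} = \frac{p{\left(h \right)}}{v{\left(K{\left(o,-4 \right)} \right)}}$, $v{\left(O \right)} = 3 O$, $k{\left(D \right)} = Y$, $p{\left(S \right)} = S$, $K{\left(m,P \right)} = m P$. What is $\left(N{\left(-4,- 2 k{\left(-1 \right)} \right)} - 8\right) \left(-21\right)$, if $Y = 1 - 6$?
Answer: $\frac{1673}{10} \approx 167.3$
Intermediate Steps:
$K{\left(m,P \right)} = P m$
$Y = -5$ ($Y = 1 - 6 = -5$)
$k{\left(D \right)} = -5$
$N{\left(h,o \right)} = - \frac{h}{12 o}$ ($N{\left(h,o \right)} = \frac{h}{3 \left(- 4 o\right)} = \frac{h}{\left(-12\right) o} = h \left(- \frac{1}{12 o}\right) = - \frac{h}{12 o}$)
$\left(N{\left(-4,- 2 k{\left(-1 \right)} \right)} - 8\right) \left(-21\right) = \left(\left(- \frac{1}{12}\right) \left(-4\right) \frac{1}{\left(-2\right) \left(-5\right)} - 8\right) \left(-21\right) = \left(\left(- \frac{1}{12}\right) \left(-4\right) \frac{1}{10} - 8\right) \left(-21\right) = \left(\frac{1}{30} - 8\right) \left(-21\right) = \left(- \frac{239}{30}\right) \left(-21\right) = \frac{1673}{10}$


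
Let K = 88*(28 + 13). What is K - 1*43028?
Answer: -39420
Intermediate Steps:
K = 3608 (K = 88*41 = 3608)
K - 1*43028 = 3608 - 1*43028 = 3608 - 43028 = -39420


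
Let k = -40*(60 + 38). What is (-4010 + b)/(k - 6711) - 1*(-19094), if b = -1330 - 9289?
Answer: 203002943/10631 ≈ 19095.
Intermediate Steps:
k = -3920 (k = -40*98 = -3920)
b = -10619
(-4010 + b)/(k - 6711) - 1*(-19094) = (-4010 - 10619)/(-3920 - 6711) - 1*(-19094) = -14629/(-10631) + 19094 = -14629*(-1/10631) + 19094 = 14629/10631 + 19094 = 203002943/10631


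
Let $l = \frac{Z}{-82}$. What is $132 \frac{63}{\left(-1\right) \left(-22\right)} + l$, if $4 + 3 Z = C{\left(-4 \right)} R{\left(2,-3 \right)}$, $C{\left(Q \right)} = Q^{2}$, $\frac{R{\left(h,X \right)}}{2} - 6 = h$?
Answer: $\frac{15456}{41} \approx 376.98$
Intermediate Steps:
$R{\left(h,X \right)} = 12 + 2 h$
$Z = 84$ ($Z = - \frac{4}{3} + \frac{\left(-4\right)^{2} \left(12 + 2 \cdot 2\right)}{3} = - \frac{4}{3} + \frac{16 \left(12 + 4\right)}{3} = - \frac{4}{3} + \frac{16 \cdot 16}{3} = - \frac{4}{3} + \frac{1}{3} \cdot 256 = - \frac{4}{3} + \frac{256}{3} = 84$)
$l = - \frac{42}{41}$ ($l = \frac{84}{-82} = 84 \left(- \frac{1}{82}\right) = - \frac{42}{41} \approx -1.0244$)
$132 \frac{63}{\left(-1\right) \left(-22\right)} + l = 132 \frac{63}{\left(-1\right) \left(-22\right)} - \frac{42}{41} = 132 \cdot \frac{63}{22} - \frac{42}{41} = 378 - \frac{42}{41} = \frac{15456}{41}$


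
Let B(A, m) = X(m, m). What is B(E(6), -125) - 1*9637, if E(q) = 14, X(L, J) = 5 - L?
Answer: -9507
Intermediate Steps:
B(A, m) = 5 - m
B(E(6), -125) - 1*9637 = (5 - 1*(-125)) - 1*9637 = (5 + 125) - 9637 = 130 - 9637 = -9507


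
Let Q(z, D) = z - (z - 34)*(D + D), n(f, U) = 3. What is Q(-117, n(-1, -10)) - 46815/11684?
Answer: 9171861/11684 ≈ 784.99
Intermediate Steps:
Q(z, D) = z - 2*D*(-34 + z) (Q(z, D) = z - (-34 + z)*2*D = z - 2*D*(-34 + z))
Q(-117, n(-1, -10)) - 46815/11684 = (-117 + 68*3 - 2*3*(-117)) - 46815/11684 = (-117 + 204 + 702) - 46815/11684 = 789 - 1*46815/11684 = 789 - 46815/11684 = 9171861/11684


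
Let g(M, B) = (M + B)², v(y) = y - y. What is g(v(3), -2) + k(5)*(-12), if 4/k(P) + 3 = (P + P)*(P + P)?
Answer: 340/97 ≈ 3.5052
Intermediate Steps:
k(P) = 4/(-3 + 4*P²) (k(P) = 4/(-3 + (P + P)*(P + P)) = 4/(-3 + (2*P)*(2*P)) = 4/(-3 + 4*P²))
v(y) = 0
g(M, B) = (B + M)²
g(v(3), -2) + k(5)*(-12) = (-2 + 0)² + (4/(-3 + 4*5²))*(-12) = (-2)² + (4/(-3 + 4*25))*(-12) = 4 + (4/(-3 + 100))*(-12) = 4 + (4/97)*(-12) = 4 - 48/97 = 340/97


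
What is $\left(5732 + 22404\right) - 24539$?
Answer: $3597$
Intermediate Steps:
$\left(5732 + 22404\right) - 24539 = 28136 - 24539 = 3597$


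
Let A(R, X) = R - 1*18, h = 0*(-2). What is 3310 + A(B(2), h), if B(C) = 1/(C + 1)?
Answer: 9877/3 ≈ 3292.3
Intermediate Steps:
B(C) = 1/(1 + C)
h = 0
A(R, X) = -18 + R (A(R, X) = R - 18 = -18 + R)
3310 + A(B(2), h) = 3310 + (-18 + 1/(1 + 2)) = 3310 + (-18 + 1/3) = 3310 + (-18 + ⅓) = 3310 - 53/3 = 9877/3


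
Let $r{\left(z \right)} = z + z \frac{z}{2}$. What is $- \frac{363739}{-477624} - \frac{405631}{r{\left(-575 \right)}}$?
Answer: $- \frac{89211764821}{52455055800} \approx -1.7007$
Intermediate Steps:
$r{\left(z \right)} = z + \frac{z^{2}}{2}$ ($r{\left(z \right)} = z + z z \frac{1}{2} = z + z \frac{z}{2} = z + \frac{z^{2}}{2}$)
$- \frac{363739}{-477624} - \frac{405631}{r{\left(-575 \right)}} = - \frac{363739}{-477624} - \frac{405631}{\frac{1}{2} \left(-575\right) \left(2 - 575\right)} = \left(-363739\right) \left(- \frac{1}{477624}\right) - \frac{405631}{\frac{1}{2} \left(-575\right) \left(-573\right)} = \frac{363739}{477624} - \frac{405631}{\frac{329475}{2}} = \frac{363739}{477624} - \frac{811262}{329475} = - \frac{89211764821}{52455055800}$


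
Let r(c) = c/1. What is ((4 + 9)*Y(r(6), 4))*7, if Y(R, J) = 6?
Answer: 546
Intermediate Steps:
r(c) = c (r(c) = c*1 = c)
((4 + 9)*Y(r(6), 4))*7 = ((4 + 9)*6)*7 = (13*6)*7 = 78*7 = 546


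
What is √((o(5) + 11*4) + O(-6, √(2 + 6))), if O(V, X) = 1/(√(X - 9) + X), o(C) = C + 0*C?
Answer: √(49 + 1/(2*√2 + I*√(9 - 2*√2))) ≈ 7.0143 - 0.0125*I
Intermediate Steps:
o(C) = C (o(C) = C + 0 = C)
O(V, X) = 1/(X + √(-9 + X)) (O(V, X) = 1/(√(-9 + X) + X) = 1/(X + √(-9 + X)))
√((o(5) + 11*4) + O(-6, √(2 + 6))) = √((5 + 11*4) + 1/(√(2 + 6) + √(-9 + √(2 + 6)))) = √((5 + 44) + 1/(√8 + √(-9 + √8))) = √(49 + 1/(2*√2 + √(-9 + 2*√2))) = √(49 + 1/(√(-9 + 2*√2) + 2*√2))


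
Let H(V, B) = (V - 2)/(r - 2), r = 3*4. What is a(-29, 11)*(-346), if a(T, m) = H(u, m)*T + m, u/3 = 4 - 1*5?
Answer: -8823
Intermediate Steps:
u = -3 (u = 3*(4 - 1*5) = 3*(4 - 5) = 3*(-1) = -3)
r = 12
H(V, B) = -⅕ + V/10 (H(V, B) = (V - 2)/(12 - 2) = (-2 + V)/10 = (-2 + V)*(⅒) = -⅕ + V/10)
a(T, m) = m - T/2 (a(T, m) = (-⅕ + (⅒)*(-3))*T + m = (-⅕ - 3/10)*T + m = -T/2 + m = m - T/2)
a(-29, 11)*(-346) = (11 - ½*(-29))*(-346) = (11 + 29/2)*(-346) = (51/2)*(-346) = -8823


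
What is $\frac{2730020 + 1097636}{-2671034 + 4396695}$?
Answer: $\frac{546808}{246523} \approx 2.2181$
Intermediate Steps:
$\frac{2730020 + 1097636}{-2671034 + 4396695} = \frac{3827656}{1725661} = 3827656 \cdot \frac{1}{1725661} = \frac{546808}{246523}$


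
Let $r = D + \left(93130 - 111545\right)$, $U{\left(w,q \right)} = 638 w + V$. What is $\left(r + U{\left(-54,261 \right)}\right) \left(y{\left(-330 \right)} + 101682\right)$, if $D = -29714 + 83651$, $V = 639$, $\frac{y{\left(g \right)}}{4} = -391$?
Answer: $171101662$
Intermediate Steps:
$y{\left(g \right)} = -1564$ ($y{\left(g \right)} = 4 \left(-391\right) = -1564$)
$D = 53937$
$U{\left(w,q \right)} = 639 + 638 w$ ($U{\left(w,q \right)} = 638 w + 639 = 639 + 638 w$)
$r = 35522$ ($r = 53937 + \left(93130 - 111545\right) = 53937 - 18415 = 35522$)
$\left(r + U{\left(-54,261 \right)}\right) \left(y{\left(-330 \right)} + 101682\right) = \left(35522 + \left(639 + 638 \left(-54\right)\right)\right) \left(-1564 + 101682\right) = \left(35522 + \left(639 - 34452\right)\right) 100118 = \left(35522 - 33813\right) 100118 = 1709 \cdot 100118 = 171101662$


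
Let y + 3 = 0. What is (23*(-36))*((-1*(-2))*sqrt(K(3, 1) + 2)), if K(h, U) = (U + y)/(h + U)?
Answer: -828*sqrt(6) ≈ -2028.2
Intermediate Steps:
y = -3 (y = -3 + 0 = -3)
K(h, U) = (-3 + U)/(U + h) (K(h, U) = (U - 3)/(h + U) = (-3 + U)/(U + h))
(23*(-36))*((-1*(-2))*sqrt(K(3, 1) + 2)) = (23*(-36))*((-1*(-2))*sqrt((-3 + 1)/(1 + 3) + 2)) = -1656*sqrt(-2/4 + 2) = -1656*sqrt((1/4)*(-2) + 2) = -1656*sqrt(-1/2 + 2) = -1656*sqrt(3/2) = -1656*sqrt(6)/2 = -828*sqrt(6)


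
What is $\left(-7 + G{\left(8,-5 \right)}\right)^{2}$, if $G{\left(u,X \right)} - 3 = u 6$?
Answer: $1936$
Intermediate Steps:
$G{\left(u,X \right)} = 3 + 6 u$ ($G{\left(u,X \right)} = 3 + u 6 = 3 + 6 u$)
$\left(-7 + G{\left(8,-5 \right)}\right)^{2} = \left(-7 + \left(3 + 6 \cdot 8\right)\right)^{2} = \left(-7 + \left(3 + 48\right)\right)^{2} = \left(-7 + 51\right)^{2} = 44^{2} = 1936$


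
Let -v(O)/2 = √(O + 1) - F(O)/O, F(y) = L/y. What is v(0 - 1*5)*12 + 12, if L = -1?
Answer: 276/25 - 48*I ≈ 11.04 - 48.0*I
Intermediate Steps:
F(y) = -1/y
v(O) = -2/O² - 2*√(1 + O) (v(O) = -2*(√(O + 1) - (-1/O)/O) = -2*(√(1 + O) - (-1)/O²) = -2*(√(1 + O) + O⁻²) = -2*(O⁻² + √(1 + O)) = -2/O² - 2*√(1 + O))
v(0 - 1*5)*12 + 12 = (-2/(0 - 1*5)² - 2*√(1 + (0 - 1*5)))*12 + 12 = (-2/(0 - 5)² - 2*√(1 + (0 - 5)))*12 + 12 = (-2/(-5)² - 2*√(1 - 5))*12 + 12 = (-2*1/25 - 4*I)*12 + 12 = (-2/25 - 4*I)*12 + 12 = (-24/25 - 48*I) + 12 = 276/25 - 48*I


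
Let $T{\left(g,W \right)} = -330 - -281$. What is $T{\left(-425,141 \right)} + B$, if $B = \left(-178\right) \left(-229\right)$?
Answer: $40713$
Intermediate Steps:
$T{\left(g,W \right)} = -49$ ($T{\left(g,W \right)} = -330 + 281 = -49$)
$B = 40762$
$T{\left(-425,141 \right)} + B = -49 + 40762 = 40713$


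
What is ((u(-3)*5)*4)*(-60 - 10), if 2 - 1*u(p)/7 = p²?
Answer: 68600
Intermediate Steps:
u(p) = 14 - 7*p²
((u(-3)*5)*4)*(-60 - 10) = (((14 - 7*(-3)²)*5)*4)*(-60 - 10) = (((14 - 7*9)*5)*4)*(-70) = (((14 - 63)*5)*4)*(-70) = (-49*5*4)*(-70) = -245*4*(-70) = -980*(-70) = 68600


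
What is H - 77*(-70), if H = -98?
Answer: 5292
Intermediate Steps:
H - 77*(-70) = -98 - 77*(-70) = -98 + 5390 = 5292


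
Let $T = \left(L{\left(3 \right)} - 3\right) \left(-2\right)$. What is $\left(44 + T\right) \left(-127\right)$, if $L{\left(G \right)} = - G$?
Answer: $-7112$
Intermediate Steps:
$T = 12$ ($T = \left(\left(-1\right) 3 - 3\right) \left(-2\right) = \left(-3 - 3\right) \left(-2\right) = \left(-6\right) \left(-2\right) = 12$)
$\left(44 + T\right) \left(-127\right) = \left(44 + 12\right) \left(-127\right) = 56 \left(-127\right) = -7112$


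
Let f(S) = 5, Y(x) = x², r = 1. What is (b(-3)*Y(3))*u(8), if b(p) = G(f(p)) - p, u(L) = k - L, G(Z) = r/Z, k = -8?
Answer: -2304/5 ≈ -460.80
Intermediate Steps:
G(Z) = 1/Z
u(L) = -8 - L
b(p) = ⅕ - p (b(p) = 1/5 - p = ⅕ - p)
(b(-3)*Y(3))*u(8) = ((⅕ - 1*(-3))*3²)*(-8 - 1*8) = ((⅕ + 3)*9)*(-8 - 8) = ((16/5)*9)*(-16) = (144/5)*(-16) = -2304/5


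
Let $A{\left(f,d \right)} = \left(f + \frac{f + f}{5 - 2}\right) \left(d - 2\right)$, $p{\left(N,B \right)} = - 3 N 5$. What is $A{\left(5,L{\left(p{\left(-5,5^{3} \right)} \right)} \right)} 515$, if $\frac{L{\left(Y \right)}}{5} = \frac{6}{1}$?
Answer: $\frac{360500}{3} \approx 1.2017 \cdot 10^{5}$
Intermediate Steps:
$p{\left(N,B \right)} = - 15 N$
$L{\left(Y \right)} = 30$ ($L{\left(Y \right)} = 5 \cdot \frac{6}{1} = 5 \cdot 6 \cdot 1 = 5 \cdot 6 = 30$)
$A{\left(f,d \right)} = \frac{5 f \left(-2 + d\right)}{3}$ ($A{\left(f,d \right)} = \left(f + \frac{2 f}{3}\right) \left(-2 + d\right) = \frac{5 f}{3} \left(-2 + d\right) = \frac{5 f \left(-2 + d\right)}{3}$)
$A{\left(5,L{\left(p{\left(-5,5^{3} \right)} \right)} \right)} 515 = \frac{5}{3} \cdot 5 \left(-2 + 30\right) 515 = \frac{5}{3} \cdot 5 \cdot 28 \cdot 515 = \frac{700}{3} \cdot 515 = \frac{360500}{3}$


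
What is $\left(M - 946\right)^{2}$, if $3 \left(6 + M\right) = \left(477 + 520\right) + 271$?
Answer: $\frac{2521744}{9} \approx 2.8019 \cdot 10^{5}$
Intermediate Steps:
$M = \frac{1250}{3}$ ($M = -6 + \frac{\left(477 + 520\right) + 271}{3} = -6 + \frac{997 + 271}{3} = -6 + \frac{1}{3} \cdot 1268 = -6 + \frac{1268}{3} = \frac{1250}{3} \approx 416.67$)
$\left(M - 946\right)^{2} = \left(\frac{1250}{3} - 946\right)^{2} = \left(- \frac{1588}{3}\right)^{2} = \frac{2521744}{9}$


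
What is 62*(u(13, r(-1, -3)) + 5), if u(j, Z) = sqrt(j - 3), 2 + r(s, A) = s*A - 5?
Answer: 310 + 62*sqrt(10) ≈ 506.06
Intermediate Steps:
r(s, A) = -7 + A*s (r(s, A) = -2 + (s*A - 5) = -2 + (A*s - 5) = -2 + (-5 + A*s) = -7 + A*s)
u(j, Z) = sqrt(-3 + j)
62*(u(13, r(-1, -3)) + 5) = 62*(sqrt(-3 + 13) + 5) = 62*(sqrt(10) + 5) = 62*(5 + sqrt(10)) = 310 + 62*sqrt(10)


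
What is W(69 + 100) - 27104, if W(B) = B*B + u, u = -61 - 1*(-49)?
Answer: 1445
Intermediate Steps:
u = -12 (u = -61 + 49 = -12)
W(B) = -12 + B**2 (W(B) = B*B - 12 = B**2 - 12 = -12 + B**2)
W(69 + 100) - 27104 = (-12 + (69 + 100)**2) - 27104 = (-12 + 169**2) - 27104 = (-12 + 28561) - 27104 = 28549 - 27104 = 1445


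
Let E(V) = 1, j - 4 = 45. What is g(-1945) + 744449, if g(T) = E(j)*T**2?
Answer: 4527474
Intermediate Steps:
j = 49 (j = 4 + 45 = 49)
g(T) = T**2 (g(T) = 1*T**2 = T**2)
g(-1945) + 744449 = (-1945)**2 + 744449 = 3783025 + 744449 = 4527474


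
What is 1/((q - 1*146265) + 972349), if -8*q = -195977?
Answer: 8/6804649 ≈ 1.1757e-6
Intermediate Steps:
q = 195977/8 (q = -1/8*(-195977) = 195977/8 ≈ 24497.)
1/((q - 1*146265) + 972349) = 1/((195977/8 - 1*146265) + 972349) = 1/((195977/8 - 146265) + 972349) = 1/(-974143/8 + 972349) = 1/(6804649/8) = 8/6804649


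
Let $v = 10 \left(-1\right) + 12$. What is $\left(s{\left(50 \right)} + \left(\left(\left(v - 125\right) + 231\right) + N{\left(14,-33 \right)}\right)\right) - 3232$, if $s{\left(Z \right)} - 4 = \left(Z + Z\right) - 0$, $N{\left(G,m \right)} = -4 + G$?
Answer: $-3010$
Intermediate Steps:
$v = 2$ ($v = -10 + 12 = 2$)
$s{\left(Z \right)} = 4 + 2 Z$ ($s{\left(Z \right)} = 4 + \left(\left(Z + Z\right) - 0\right) = 4 + \left(2 Z + 0\right) = 4 + 2 Z$)
$\left(s{\left(50 \right)} + \left(\left(\left(v - 125\right) + 231\right) + N{\left(14,-33 \right)}\right)\right) - 3232 = \left(\left(4 + 2 \cdot 50\right) + \left(\left(\left(2 - 125\right) + 231\right) + \left(-4 + 14\right)\right)\right) - 3232 = \left(\left(4 + 100\right) + \left(\left(-123 + 231\right) + 10\right)\right) - 3232 = \left(104 + \left(108 + 10\right)\right) - 3232 = \left(104 + 118\right) - 3232 = 222 - 3232 = -3010$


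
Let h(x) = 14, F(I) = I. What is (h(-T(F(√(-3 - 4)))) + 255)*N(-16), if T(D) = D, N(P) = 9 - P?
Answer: 6725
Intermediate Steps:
(h(-T(F(√(-3 - 4)))) + 255)*N(-16) = (14 + 255)*(9 - 1*(-16)) = 269*(9 + 16) = 269*25 = 6725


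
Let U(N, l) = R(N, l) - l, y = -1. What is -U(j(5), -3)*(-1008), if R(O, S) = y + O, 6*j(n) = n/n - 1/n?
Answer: 10752/5 ≈ 2150.4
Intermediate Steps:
j(n) = ⅙ - 1/(6*n) (j(n) = (n/n - 1/n)/6 = (1 - 1/n)/6 = ⅙ - 1/(6*n))
R(O, S) = -1 + O
U(N, l) = -1 + N - l (U(N, l) = (-1 + N) - l = -1 + N - l)
-U(j(5), -3)*(-1008) = -(-1 + (⅙)*(-1 + 5)/5 - 1*(-3))*(-1008) = -(-1 + (⅙)*(⅕)*4 + 3)*(-1008) = -(-1 + 2/15 + 3)*(-1008) = -32*(-1008)/15 = -1*(-10752/5) = 10752/5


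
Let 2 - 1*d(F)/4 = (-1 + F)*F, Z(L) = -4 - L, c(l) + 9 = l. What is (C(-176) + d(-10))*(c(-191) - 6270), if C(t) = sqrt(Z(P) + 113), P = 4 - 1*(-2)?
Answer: 2795040 - 6470*sqrt(103) ≈ 2.7294e+6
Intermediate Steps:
P = 6 (P = 4 + 2 = 6)
c(l) = -9 + l
d(F) = 8 - 4*F*(-1 + F) (d(F) = 8 - 4*(-1 + F)*F = 8 - 4*F*(-1 + F))
C(t) = sqrt(103) (C(t) = sqrt((-4 - 1*6) + 113) = sqrt((-4 - 6) + 113) = sqrt(-10 + 113) = sqrt(103))
(C(-176) + d(-10))*(c(-191) - 6270) = (sqrt(103) + (8 - 4*(-10)**2 + 4*(-10)))*((-9 - 191) - 6270) = (sqrt(103) + (8 - 4*100 - 40))*(-200 - 6270) = (sqrt(103) + (8 - 400 - 40))*(-6470) = (sqrt(103) - 432)*(-6470) = (-432 + sqrt(103))*(-6470) = 2795040 - 6470*sqrt(103)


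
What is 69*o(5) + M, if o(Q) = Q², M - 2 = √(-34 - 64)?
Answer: 1727 + 7*I*√2 ≈ 1727.0 + 9.8995*I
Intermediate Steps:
M = 2 + 7*I*√2 (M = 2 + √(-34 - 64) = 2 + √(-98) = 2 + 7*I*√2 ≈ 2.0 + 9.8995*I)
69*o(5) + M = 69*5² + (2 + 7*I*√2) = 69*25 + (2 + 7*I*√2) = 1725 + (2 + 7*I*√2) = 1727 + 7*I*√2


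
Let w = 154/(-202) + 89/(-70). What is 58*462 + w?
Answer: 189433341/7070 ≈ 26794.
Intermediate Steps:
w = -14379/7070 (w = 154*(-1/202) + 89*(-1/70) = -77/101 - 89/70 = -14379/7070 ≈ -2.0338)
58*462 + w = 58*462 - 14379/7070 = 26796 - 14379/7070 = 189433341/7070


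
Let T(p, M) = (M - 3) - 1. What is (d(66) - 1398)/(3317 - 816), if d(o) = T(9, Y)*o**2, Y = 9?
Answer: 20382/2501 ≈ 8.1495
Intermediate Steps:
T(p, M) = -4 + M (T(p, M) = (-3 + M) - 1 = -4 + M)
d(o) = 5*o**2 (d(o) = (-4 + 9)*o**2 = 5*o**2)
(d(66) - 1398)/(3317 - 816) = (5*66**2 - 1398)/(3317 - 816) = (5*4356 - 1398)/2501 = (21780 - 1398)*(1/2501) = 20382*(1/2501) = 20382/2501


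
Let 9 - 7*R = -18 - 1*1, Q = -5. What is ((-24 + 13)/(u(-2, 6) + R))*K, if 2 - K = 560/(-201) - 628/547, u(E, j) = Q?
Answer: 7176862/109947 ≈ 65.276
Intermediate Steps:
u(E, j) = -5
R = 4 (R = 9/7 - (-18 - 1*1)/7 = 9/7 - (-18 - 1)/7 = 9/7 - ⅐*(-19) = 9/7 + 19/7 = 4)
K = 652442/109947 (K = 2 - (560/(-201) - 628/547) = 2 - (560*(-1/201) - 628*1/547) = 2 - (-560/201 - 628/547) = 2 - 1*(-432548/109947) = 2 + 432548/109947 = 652442/109947 ≈ 5.9342)
((-24 + 13)/(u(-2, 6) + R))*K = ((-24 + 13)/(-5 + 4))*(652442/109947) = -11/(-1)*(652442/109947) = -11*(-1)*(652442/109947) = 11*(652442/109947) = 7176862/109947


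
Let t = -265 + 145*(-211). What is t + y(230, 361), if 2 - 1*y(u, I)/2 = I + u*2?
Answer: -32498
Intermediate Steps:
t = -30860 (t = -265 - 30595 = -30860)
y(u, I) = 4 - 4*u - 2*I (y(u, I) = 4 - 2*(I + u*2) = 4 - 2*(I + 2*u) = 4 + (-4*u - 2*I) = 4 - 4*u - 2*I)
t + y(230, 361) = -30860 + (4 - 4*230 - 2*361) = -30860 + (4 - 920 - 722) = -30860 - 1638 = -32498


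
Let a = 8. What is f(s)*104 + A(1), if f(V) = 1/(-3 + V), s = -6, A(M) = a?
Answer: -32/9 ≈ -3.5556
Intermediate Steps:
A(M) = 8
f(s)*104 + A(1) = 104/(-3 - 6) + 8 = 104/(-9) + 8 = -⅑*104 + 8 = -104/9 + 8 = -32/9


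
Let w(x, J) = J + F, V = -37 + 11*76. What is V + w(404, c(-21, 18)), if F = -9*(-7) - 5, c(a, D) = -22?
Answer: 835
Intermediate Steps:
F = 58 (F = 63 - 5 = 58)
V = 799 (V = -37 + 836 = 799)
w(x, J) = 58 + J (w(x, J) = J + 58 = 58 + J)
V + w(404, c(-21, 18)) = 799 + (58 - 22) = 799 + 36 = 835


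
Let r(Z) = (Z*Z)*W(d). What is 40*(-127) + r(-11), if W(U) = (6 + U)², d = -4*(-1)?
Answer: 7020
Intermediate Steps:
d = 4
r(Z) = 100*Z² (r(Z) = (Z*Z)*(6 + 4)² = Z²*10² = Z²*100 = 100*Z²)
40*(-127) + r(-11) = 40*(-127) + 100*(-11)² = -5080 + 100*121 = -5080 + 12100 = 7020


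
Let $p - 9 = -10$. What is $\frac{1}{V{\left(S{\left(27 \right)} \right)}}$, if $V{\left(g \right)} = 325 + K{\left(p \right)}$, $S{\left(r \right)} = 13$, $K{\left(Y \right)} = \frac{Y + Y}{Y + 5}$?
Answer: $\frac{2}{649} \approx 0.0030817$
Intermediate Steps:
$p = -1$ ($p = 9 - 10 = -1$)
$K{\left(Y \right)} = \frac{2 Y}{5 + Y}$
$V{\left(g \right)} = \frac{649}{2}$ ($V{\left(g \right)} = 325 + 2 \left(-1\right) \frac{1}{5 - 1} = 325 + 2 \left(-1\right) \frac{1}{4} = 325 - \frac{1}{2} = \frac{649}{2}$)
$\frac{1}{V{\left(S{\left(27 \right)} \right)}} = \frac{1}{\frac{649}{2}} = \frac{2}{649}$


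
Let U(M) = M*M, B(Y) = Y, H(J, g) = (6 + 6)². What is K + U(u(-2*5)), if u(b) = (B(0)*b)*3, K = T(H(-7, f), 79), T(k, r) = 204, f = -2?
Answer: 204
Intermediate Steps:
H(J, g) = 144 (H(J, g) = 12² = 144)
K = 204
u(b) = 0 (u(b) = (0*b)*3 = 0*3 = 0)
U(M) = M²
K + U(u(-2*5)) = 204 + 0² = 204 + 0 = 204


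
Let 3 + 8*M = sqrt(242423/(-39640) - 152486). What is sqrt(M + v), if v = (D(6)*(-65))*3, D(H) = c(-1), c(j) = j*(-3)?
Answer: sqrt(-919817064600 + 9910*I*sqrt(59903843758330))/39640 ≈ 1.0079 + 24.216*I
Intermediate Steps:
c(j) = -3*j
D(H) = 3 (D(H) = -3*(-1) = 3)
v = -585 (v = (3*(-65))*3 = -195*3 = -585)
M = -3/8 + I*sqrt(59903843758330)/158560 (M = -3/8 + sqrt(242423/(-39640) - 152486)/8 = -3/8 + sqrt(242423*(-1/39640) - 152486)/8 = -3/8 + sqrt(-242423/39640 - 152486)/8 = -3/8 + sqrt(-6044787463/39640)/8 = -3/8 + (I*sqrt(59903843758330)/19820)/8 = -3/8 + I*sqrt(59903843758330)/158560 ≈ -0.375 + 48.813*I)
sqrt(M + v) = sqrt((-3/8 + I*sqrt(59903843758330)/158560) - 585) = sqrt(-4683/8 + I*sqrt(59903843758330)/158560)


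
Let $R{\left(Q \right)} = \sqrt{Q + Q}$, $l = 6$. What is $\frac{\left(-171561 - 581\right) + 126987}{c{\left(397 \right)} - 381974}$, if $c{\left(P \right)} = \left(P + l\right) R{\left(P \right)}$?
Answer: $\frac{1724803597}{14577518393} + \frac{3639493 \sqrt{794}}{29155036786} \approx 0.12184$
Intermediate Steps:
$R{\left(Q \right)} = \sqrt{2} \sqrt{Q}$ ($R{\left(Q \right)} = \sqrt{2 Q} = \sqrt{2} \sqrt{Q}$)
$c{\left(P \right)} = \sqrt{2} \sqrt{P} \left(6 + P\right)$ ($c{\left(P \right)} = \left(P + 6\right) \sqrt{2} \sqrt{P} = \left(6 + P\right) \sqrt{2} \sqrt{P} = \sqrt{2} \sqrt{P} \left(6 + P\right)$)
$\frac{\left(-171561 - 581\right) + 126987}{c{\left(397 \right)} - 381974} = \frac{\left(-171561 - 581\right) + 126987}{\sqrt{2} \sqrt{397} \left(6 + 397\right) - 381974} = \frac{-172142 + 126987}{\sqrt{2} \sqrt{397} \cdot 403 - 381974} = - \frac{45155}{403 \sqrt{794} - 381974} = - \frac{45155}{-381974 + 403 \sqrt{794}}$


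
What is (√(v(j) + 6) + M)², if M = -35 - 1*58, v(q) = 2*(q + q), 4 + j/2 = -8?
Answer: 8559 - 558*I*√10 ≈ 8559.0 - 1764.6*I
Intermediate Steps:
j = -24 (j = -8 + 2*(-8) = -8 - 16 = -24)
v(q) = 4*q (v(q) = 2*(2*q) = 4*q)
M = -93 (M = -35 - 58 = -93)
(√(v(j) + 6) + M)² = (√(4*(-24) + 6) - 93)² = (√(-96 + 6) - 93)² = (√(-90) - 93)² = (3*I*√10 - 93)² = (-93 + 3*I*√10)²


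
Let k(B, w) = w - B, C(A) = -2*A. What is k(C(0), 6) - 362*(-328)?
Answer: 118742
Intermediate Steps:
k(C(0), 6) - 362*(-328) = (6 - (-2)*0) - 362*(-328) = (6 - 1*0) + 118736 = (6 + 0) + 118736 = 6 + 118736 = 118742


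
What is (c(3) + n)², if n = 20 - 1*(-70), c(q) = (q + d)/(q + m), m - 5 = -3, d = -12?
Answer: 194481/25 ≈ 7779.2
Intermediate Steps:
m = 2 (m = 5 - 3 = 2)
c(q) = (-12 + q)/(2 + q) (c(q) = (q - 12)/(q + 2) = (-12 + q)/(2 + q))
n = 90 (n = 20 + 70 = 90)
(c(3) + n)² = ((-12 + 3)/(2 + 3) + 90)² = (-9/5 + 90)² = (441/5)² = 194481/25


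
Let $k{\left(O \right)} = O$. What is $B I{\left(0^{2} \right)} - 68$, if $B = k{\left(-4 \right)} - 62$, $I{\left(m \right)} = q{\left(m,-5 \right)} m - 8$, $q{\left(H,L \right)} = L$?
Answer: $460$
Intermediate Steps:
$I{\left(m \right)} = -8 - 5 m$ ($I{\left(m \right)} = - 5 m - 8 = -8 - 5 m$)
$B = -66$ ($B = -4 - 62 = -66$)
$B I{\left(0^{2} \right)} - 68 = - 66 \left(-8 - 5 \cdot 0^{2}\right) - 68 = - 66 \left(-8 - 0\right) - 68 = - 66 \left(-8 + 0\right) - 68 = \left(-66\right) \left(-8\right) - 68 = 528 - 68 = 460$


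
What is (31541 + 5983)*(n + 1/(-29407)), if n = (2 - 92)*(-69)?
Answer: 6852537906756/29407 ≈ 2.3302e+8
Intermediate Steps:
n = 6210 (n = -90*(-69) = 6210)
(31541 + 5983)*(n + 1/(-29407)) = (31541 + 5983)*(6210 + 1/(-29407)) = 37524*(6210 - 1/29407) = 37524*(182617469/29407) = 6852537906756/29407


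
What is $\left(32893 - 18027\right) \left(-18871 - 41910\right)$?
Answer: $-903570346$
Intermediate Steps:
$\left(32893 - 18027\right) \left(-18871 - 41910\right) = 14866 \left(-60781\right) = -903570346$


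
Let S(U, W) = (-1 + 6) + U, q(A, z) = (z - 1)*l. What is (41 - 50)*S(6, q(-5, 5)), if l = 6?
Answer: -99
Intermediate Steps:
q(A, z) = -6 + 6*z (q(A, z) = (z - 1)*6 = (-1 + z)*6 = -6 + 6*z)
S(U, W) = 5 + U
(41 - 50)*S(6, q(-5, 5)) = (41 - 50)*(5 + 6) = -9*11 = -99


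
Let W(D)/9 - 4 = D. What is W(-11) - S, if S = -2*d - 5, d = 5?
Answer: -48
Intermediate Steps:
W(D) = 36 + 9*D
S = -15 (S = -2*5 - 5 = -10 - 5 = -15)
W(-11) - S = (36 + 9*(-11)) - 1*(-15) = (36 - 99) + 15 = -63 + 15 = -48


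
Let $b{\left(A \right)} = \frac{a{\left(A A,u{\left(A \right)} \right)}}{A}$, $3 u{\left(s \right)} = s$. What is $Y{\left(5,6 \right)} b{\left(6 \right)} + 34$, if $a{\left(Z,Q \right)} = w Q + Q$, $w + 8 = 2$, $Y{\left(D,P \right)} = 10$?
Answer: $\frac{52}{3} \approx 17.333$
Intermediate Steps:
$u{\left(s \right)} = \frac{s}{3}$
$w = -6$ ($w = -8 + 2 = -6$)
$a{\left(Z,Q \right)} = - 5 Q$ ($a{\left(Z,Q \right)} = - 6 Q + Q = - 5 Q$)
$b{\left(A \right)} = - \frac{5}{3}$ ($b{\left(A \right)} = \frac{\left(-5\right) \frac{A}{3}}{A} = \frac{\left(- \frac{5}{3}\right) A}{A} = - \frac{5}{3}$)
$Y{\left(5,6 \right)} b{\left(6 \right)} + 34 = 10 \left(- \frac{5}{3}\right) + 34 = - \frac{50}{3} + 34 = \frac{52}{3}$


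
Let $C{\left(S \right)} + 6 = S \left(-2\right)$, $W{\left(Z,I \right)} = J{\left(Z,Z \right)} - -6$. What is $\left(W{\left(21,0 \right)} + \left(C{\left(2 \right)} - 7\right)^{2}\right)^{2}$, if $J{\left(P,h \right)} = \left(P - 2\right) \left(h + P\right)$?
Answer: $1194649$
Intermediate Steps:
$J{\left(P,h \right)} = \left(-2 + P\right) \left(P + h\right)$
$W{\left(Z,I \right)} = 6 - 4 Z + 2 Z^{2}$ ($W{\left(Z,I \right)} = \left(Z^{2} - 2 Z - 2 Z + Z Z\right) - -6 = \left(Z^{2} - 2 Z - 2 Z + Z^{2}\right) + 6 = \left(- 4 Z + 2 Z^{2}\right) + 6 = 6 - 4 Z + 2 Z^{2}$)
$C{\left(S \right)} = -6 - 2 S$ ($C{\left(S \right)} = -6 + S \left(-2\right) = -6 - 2 S$)
$\left(W{\left(21,0 \right)} + \left(C{\left(2 \right)} - 7\right)^{2}\right)^{2} = \left(\left(6 - 84 + 2 \cdot 21^{2}\right) + \left(\left(-6 - 4\right) - 7\right)^{2}\right)^{2} = \left(\left(6 - 84 + 2 \cdot 441\right) + \left(\left(-6 - 4\right) - 7\right)^{2}\right)^{2} = \left(\left(6 - 84 + 882\right) + \left(-10 - 7\right)^{2}\right)^{2} = \left(804 + \left(-17\right)^{2}\right)^{2} = \left(804 + 289\right)^{2} = 1093^{2} = 1194649$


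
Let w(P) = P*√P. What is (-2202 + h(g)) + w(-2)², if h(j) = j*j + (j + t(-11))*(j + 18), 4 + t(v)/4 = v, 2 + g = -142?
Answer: 44230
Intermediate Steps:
g = -144 (g = -2 - 142 = -144)
t(v) = -16 + 4*v
w(P) = P^(3/2)
h(j) = j² + (-60 + j)*(18 + j) (h(j) = j*j + (j + (-16 + 4*(-11)))*(j + 18) = j² + (j + (-16 - 44))*(18 + j) = j² + (j - 60)*(18 + j) = j² + (-60 + j)*(18 + j))
(-2202 + h(g)) + w(-2)² = (-2202 + (-1080 - 42*(-144) + 2*(-144)²)) + ((-2)^(3/2))² = (-2202 + (-1080 + 6048 + 2*20736)) + (-2*I*√2)² = (-2202 + (-1080 + 6048 + 41472)) - 8 = (-2202 + 46440) - 8 = 44238 - 8 = 44230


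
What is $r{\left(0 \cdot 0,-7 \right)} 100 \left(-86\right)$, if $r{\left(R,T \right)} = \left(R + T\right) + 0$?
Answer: $60200$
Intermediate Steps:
$r{\left(R,T \right)} = R + T$
$r{\left(0 \cdot 0,-7 \right)} 100 \left(-86\right) = \left(0 \cdot 0 - 7\right) 100 \left(-86\right) = \left(0 - 7\right) 100 \left(-86\right) = \left(-7\right) 100 \left(-86\right) = \left(-700\right) \left(-86\right) = 60200$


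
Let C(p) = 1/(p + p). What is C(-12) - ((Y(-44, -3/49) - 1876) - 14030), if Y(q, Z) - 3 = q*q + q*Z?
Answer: 16421975/1176 ≈ 13964.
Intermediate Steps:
Y(q, Z) = 3 + q² + Z*q (Y(q, Z) = 3 + (q*q + q*Z) = 3 + (q² + Z*q) = 3 + q² + Z*q)
C(p) = 1/(2*p)
C(-12) - ((Y(-44, -3/49) - 1876) - 14030) = (½)/(-12) - (((3 + (-44)² - 3/49*(-44)) - 1876) - 14030) = (½)*(-1/12) - (((3 + 1936 - 3*1/49*(-44)) - 1876) - 14030) = -1/24 - (((3 + 1936 - 3/49*(-44)) - 1876) - 14030) = -1/24 - (((3 + 1936 + 132/49) - 1876) - 14030) = -1/24 - ((95143/49 - 1876) - 14030) = -1/24 - (3219/49 - 14030) = -1/24 - 1*(-684251/49) = -1/24 + 684251/49 = 16421975/1176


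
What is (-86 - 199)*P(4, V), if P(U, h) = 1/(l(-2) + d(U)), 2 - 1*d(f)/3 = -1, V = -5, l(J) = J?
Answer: -285/7 ≈ -40.714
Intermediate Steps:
d(f) = 9 (d(f) = 6 - 3*(-1) = 6 + 3 = 9)
P(U, h) = ⅐ (P(U, h) = 1/(-2 + 9) = 1/7 = ⅐)
(-86 - 199)*P(4, V) = (-86 - 199)*(⅐) = -285*⅐ = -285/7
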